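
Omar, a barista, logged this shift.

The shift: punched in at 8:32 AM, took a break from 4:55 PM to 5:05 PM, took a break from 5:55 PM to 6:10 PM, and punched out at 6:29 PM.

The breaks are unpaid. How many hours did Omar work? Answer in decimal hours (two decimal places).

The shift: 8:32 AM–6:29 PM = 9 h 57 min; less 25 min break → 9 h 32 min

9.53 hours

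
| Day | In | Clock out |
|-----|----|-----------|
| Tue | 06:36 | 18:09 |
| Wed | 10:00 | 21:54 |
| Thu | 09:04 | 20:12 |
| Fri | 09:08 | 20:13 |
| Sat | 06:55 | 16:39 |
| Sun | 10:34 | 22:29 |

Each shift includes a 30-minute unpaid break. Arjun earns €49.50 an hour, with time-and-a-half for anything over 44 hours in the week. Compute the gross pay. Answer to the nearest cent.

€3686.51

Tue: 06:36–18:09 = 11 h 33 min; less 30 min break → 11 h 3 min
Wed: 10:00–21:54 = 11 h 54 min; less 30 min break → 11 h 24 min
Thu: 09:04–20:12 = 11 h 8 min; less 30 min break → 10 h 38 min
Fri: 09:08–20:13 = 11 h 5 min; less 30 min break → 10 h 35 min
Sat: 06:55–16:39 = 9 h 44 min; less 30 min break → 9 h 14 min
Sun: 10:34–22:29 = 11 h 55 min; less 30 min break → 11 h 25 min
Total worked: 64 h 19 min = 3859 min.
Regular 44 h 0 min = 2640 min at €49.50/h; overtime 20 h 19 min = 1219 min at €74.25/h.
Pay = (2640 × €49.50 + 1219 × €74.25) ÷ 60 = €3686.51.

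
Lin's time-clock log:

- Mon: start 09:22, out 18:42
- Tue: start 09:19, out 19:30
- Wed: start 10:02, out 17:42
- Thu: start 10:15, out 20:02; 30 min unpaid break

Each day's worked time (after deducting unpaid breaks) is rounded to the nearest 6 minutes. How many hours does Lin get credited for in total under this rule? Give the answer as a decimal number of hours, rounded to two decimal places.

36.50 hours

Mon: 09:22–18:42 = 9 h 20 min → rounds to 9 h 18 min
Tue: 09:19–19:30 = 10 h 11 min → rounds to 10 h 12 min
Wed: 10:02–17:42 = 7 h 40 min → rounds to 7 h 42 min
Thu: 10:15–20:02 = 9 h 47 min − 30 min = 9 h 17 min → rounds to 9 h 18 min
Total credited: 36 h 30 min.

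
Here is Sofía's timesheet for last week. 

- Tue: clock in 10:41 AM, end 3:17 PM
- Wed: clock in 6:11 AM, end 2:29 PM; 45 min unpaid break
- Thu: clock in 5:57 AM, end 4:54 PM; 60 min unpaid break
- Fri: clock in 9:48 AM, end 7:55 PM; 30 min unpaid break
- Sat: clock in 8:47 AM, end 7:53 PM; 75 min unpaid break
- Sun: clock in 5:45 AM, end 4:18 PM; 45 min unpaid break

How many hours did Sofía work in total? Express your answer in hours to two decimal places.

51.37 hours

Tue: 10:41 AM–3:17 PM = 4 h 36 min
Wed: 6:11 AM–2:29 PM = 8 h 18 min; less 45 min break → 7 h 33 min
Thu: 5:57 AM–4:54 PM = 10 h 57 min; less 60 min break → 9 h 57 min
Fri: 9:48 AM–7:55 PM = 10 h 7 min; less 30 min break → 9 h 37 min
Sat: 8:47 AM–7:53 PM = 11 h 6 min; less 75 min break → 9 h 51 min
Sun: 5:45 AM–4:18 PM = 10 h 33 min; less 45 min break → 9 h 48 min
Total: 4 h 36 min + 7 h 33 min + 9 h 57 min + 9 h 37 min + 9 h 51 min + 9 h 48 min = 51 h 22 min.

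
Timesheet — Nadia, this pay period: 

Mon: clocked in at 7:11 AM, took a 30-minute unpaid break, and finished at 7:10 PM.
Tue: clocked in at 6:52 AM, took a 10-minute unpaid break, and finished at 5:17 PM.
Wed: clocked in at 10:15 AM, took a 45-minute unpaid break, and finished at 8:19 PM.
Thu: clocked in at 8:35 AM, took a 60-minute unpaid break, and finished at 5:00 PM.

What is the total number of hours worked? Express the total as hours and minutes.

38 h 28 min

Mon: 7:11 AM–7:10 PM = 11 h 59 min; less 30 min break → 11 h 29 min
Tue: 6:52 AM–5:17 PM = 10 h 25 min; less 10 min break → 10 h 15 min
Wed: 10:15 AM–8:19 PM = 10 h 4 min; less 45 min break → 9 h 19 min
Thu: 8:35 AM–5:00 PM = 8 h 25 min; less 60 min break → 7 h 25 min
Total: 11 h 29 min + 10 h 15 min + 9 h 19 min + 7 h 25 min = 38 h 28 min.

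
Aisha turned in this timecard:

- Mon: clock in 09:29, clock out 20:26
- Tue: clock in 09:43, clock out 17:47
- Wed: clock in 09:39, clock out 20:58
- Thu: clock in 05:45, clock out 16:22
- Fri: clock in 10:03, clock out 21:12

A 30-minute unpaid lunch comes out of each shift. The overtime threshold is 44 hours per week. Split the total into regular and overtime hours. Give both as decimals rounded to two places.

Mon: 09:29–20:26 = 10 h 57 min; less 30 min break → 10 h 27 min
Tue: 09:43–17:47 = 8 h 4 min; less 30 min break → 7 h 34 min
Wed: 09:39–20:58 = 11 h 19 min; less 30 min break → 10 h 49 min
Thu: 05:45–16:22 = 10 h 37 min; less 30 min break → 10 h 7 min
Fri: 10:03–21:12 = 11 h 9 min; less 30 min break → 10 h 39 min
Total worked: 49 h 36 min = 49.60 h.
Threshold 44 h → overtime 5 h 36 min, regular 44 h 0 min.

Regular 44.00 hours, overtime 5.60 hours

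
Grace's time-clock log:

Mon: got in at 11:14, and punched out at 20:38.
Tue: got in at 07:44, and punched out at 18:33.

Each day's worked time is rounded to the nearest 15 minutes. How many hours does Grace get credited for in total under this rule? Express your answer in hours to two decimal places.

Mon: 11:14–20:38 = 9 h 24 min → rounds to 9 h 30 min
Tue: 07:44–18:33 = 10 h 49 min → rounds to 10 h 45 min
Total credited: 20 h 15 min.

20.25 hours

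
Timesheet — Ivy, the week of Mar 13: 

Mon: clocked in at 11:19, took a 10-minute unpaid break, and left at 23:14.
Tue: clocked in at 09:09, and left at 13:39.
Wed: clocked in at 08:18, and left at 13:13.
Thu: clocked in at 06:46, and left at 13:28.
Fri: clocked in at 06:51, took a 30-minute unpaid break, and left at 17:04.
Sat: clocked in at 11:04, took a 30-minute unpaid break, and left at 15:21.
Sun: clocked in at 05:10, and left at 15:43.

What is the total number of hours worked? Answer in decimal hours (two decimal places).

51.92 hours

Mon: 11:19–23:14 = 11 h 55 min; less 10 min break → 11 h 45 min
Tue: 09:09–13:39 = 4 h 30 min
Wed: 08:18–13:13 = 4 h 55 min
Thu: 06:46–13:28 = 6 h 42 min
Fri: 06:51–17:04 = 10 h 13 min; less 30 min break → 9 h 43 min
Sat: 11:04–15:21 = 4 h 17 min; less 30 min break → 3 h 47 min
Sun: 05:10–15:43 = 10 h 33 min
Total: 11 h 45 min + 4 h 30 min + 4 h 55 min + 6 h 42 min + 9 h 43 min + 3 h 47 min + 10 h 33 min = 51 h 55 min.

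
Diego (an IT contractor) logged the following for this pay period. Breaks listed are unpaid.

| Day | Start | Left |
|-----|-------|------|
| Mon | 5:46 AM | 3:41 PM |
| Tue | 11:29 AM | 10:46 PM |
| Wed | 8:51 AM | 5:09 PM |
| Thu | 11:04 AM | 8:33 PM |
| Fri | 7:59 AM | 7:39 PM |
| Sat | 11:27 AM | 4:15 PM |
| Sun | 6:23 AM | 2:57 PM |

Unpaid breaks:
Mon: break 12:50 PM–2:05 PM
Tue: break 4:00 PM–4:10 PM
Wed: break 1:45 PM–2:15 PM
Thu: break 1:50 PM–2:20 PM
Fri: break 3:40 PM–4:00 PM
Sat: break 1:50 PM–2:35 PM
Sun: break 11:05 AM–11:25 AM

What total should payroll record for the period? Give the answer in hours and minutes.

60 h 11 min

Mon: 5:46 AM–3:41 PM = 9 h 55 min; less 75 min break → 8 h 40 min
Tue: 11:29 AM–10:46 PM = 11 h 17 min; less 10 min break → 11 h 7 min
Wed: 8:51 AM–5:09 PM = 8 h 18 min; less 30 min break → 7 h 48 min
Thu: 11:04 AM–8:33 PM = 9 h 29 min; less 30 min break → 8 h 59 min
Fri: 7:59 AM–7:39 PM = 11 h 40 min; less 20 min break → 11 h 20 min
Sat: 11:27 AM–4:15 PM = 4 h 48 min; less 45 min break → 4 h 3 min
Sun: 6:23 AM–2:57 PM = 8 h 34 min; less 20 min break → 8 h 14 min
Total: 8 h 40 min + 11 h 7 min + 7 h 48 min + 8 h 59 min + 11 h 20 min + 4 h 3 min + 8 h 14 min = 60 h 11 min.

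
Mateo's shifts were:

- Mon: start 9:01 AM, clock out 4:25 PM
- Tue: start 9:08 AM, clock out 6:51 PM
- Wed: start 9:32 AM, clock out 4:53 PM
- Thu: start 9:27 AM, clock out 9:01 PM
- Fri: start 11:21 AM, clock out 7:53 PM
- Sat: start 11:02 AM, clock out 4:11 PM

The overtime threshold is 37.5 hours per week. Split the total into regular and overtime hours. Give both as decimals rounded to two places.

Mon: 9:01 AM–4:25 PM = 7 h 24 min
Tue: 9:08 AM–6:51 PM = 9 h 43 min
Wed: 9:32 AM–4:53 PM = 7 h 21 min
Thu: 9:27 AM–9:01 PM = 11 h 34 min
Fri: 11:21 AM–7:53 PM = 8 h 32 min
Sat: 11:02 AM–4:11 PM = 5 h 9 min
Total worked: 49 h 43 min = 49.72 h.
Threshold 37.5 h → overtime 12 h 13 min, regular 37 h 30 min.

Regular 37.50 hours, overtime 12.22 hours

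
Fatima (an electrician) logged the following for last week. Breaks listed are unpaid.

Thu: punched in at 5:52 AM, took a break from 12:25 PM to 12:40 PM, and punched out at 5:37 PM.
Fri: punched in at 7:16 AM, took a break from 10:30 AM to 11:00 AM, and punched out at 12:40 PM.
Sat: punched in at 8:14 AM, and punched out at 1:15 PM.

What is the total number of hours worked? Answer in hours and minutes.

Thu: 5:52 AM–5:37 PM = 11 h 45 min; less 15 min break → 11 h 30 min
Fri: 7:16 AM–12:40 PM = 5 h 24 min; less 30 min break → 4 h 54 min
Sat: 8:14 AM–1:15 PM = 5 h 1 min
Total: 11 h 30 min + 4 h 54 min + 5 h 1 min = 21 h 25 min.

21 h 25 min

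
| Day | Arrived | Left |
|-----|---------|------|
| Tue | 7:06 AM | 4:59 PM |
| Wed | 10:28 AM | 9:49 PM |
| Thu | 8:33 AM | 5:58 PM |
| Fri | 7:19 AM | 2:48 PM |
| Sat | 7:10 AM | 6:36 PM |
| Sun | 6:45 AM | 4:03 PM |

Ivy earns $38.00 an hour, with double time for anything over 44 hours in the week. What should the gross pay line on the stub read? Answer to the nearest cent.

Tue: 7:06 AM–4:59 PM = 9 h 53 min
Wed: 10:28 AM–9:49 PM = 11 h 21 min
Thu: 8:33 AM–5:58 PM = 9 h 25 min
Fri: 7:19 AM–2:48 PM = 7 h 29 min
Sat: 7:10 AM–6:36 PM = 11 h 26 min
Sun: 6:45 AM–4:03 PM = 9 h 18 min
Total worked: 58 h 52 min = 3532 min.
Regular 44 h 0 min = 2640 min at $38.00/h; overtime 14 h 52 min = 892 min at $76.00/h.
Pay = (2640 × $38.00 + 892 × $76.00) ÷ 60 = $2801.87.

$2801.87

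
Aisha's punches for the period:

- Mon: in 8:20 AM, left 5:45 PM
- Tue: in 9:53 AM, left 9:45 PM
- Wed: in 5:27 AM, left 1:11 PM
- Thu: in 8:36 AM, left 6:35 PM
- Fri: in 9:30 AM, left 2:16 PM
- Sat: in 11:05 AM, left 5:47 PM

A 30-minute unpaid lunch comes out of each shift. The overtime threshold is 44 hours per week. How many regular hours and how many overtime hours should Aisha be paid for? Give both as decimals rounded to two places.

Mon: 8:20 AM–5:45 PM = 9 h 25 min; less 30 min break → 8 h 55 min
Tue: 9:53 AM–9:45 PM = 11 h 52 min; less 30 min break → 11 h 22 min
Wed: 5:27 AM–1:11 PM = 7 h 44 min; less 30 min break → 7 h 14 min
Thu: 8:36 AM–6:35 PM = 9 h 59 min; less 30 min break → 9 h 29 min
Fri: 9:30 AM–2:16 PM = 4 h 46 min; less 30 min break → 4 h 16 min
Sat: 11:05 AM–5:47 PM = 6 h 42 min; less 30 min break → 6 h 12 min
Total worked: 47 h 28 min = 47.47 h.
Threshold 44 h → overtime 3 h 28 min, regular 44 h 0 min.

Regular 44.00 hours, overtime 3.47 hours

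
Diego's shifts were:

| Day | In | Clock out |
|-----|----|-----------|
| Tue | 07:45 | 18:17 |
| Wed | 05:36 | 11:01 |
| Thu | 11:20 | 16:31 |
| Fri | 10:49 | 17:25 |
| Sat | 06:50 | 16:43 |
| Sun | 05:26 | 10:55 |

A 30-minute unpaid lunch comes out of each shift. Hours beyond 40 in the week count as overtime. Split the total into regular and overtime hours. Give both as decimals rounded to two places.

Regular 40.00 hours, overtime 0.10 hours

Tue: 07:45–18:17 = 10 h 32 min; less 30 min break → 10 h 2 min
Wed: 05:36–11:01 = 5 h 25 min; less 30 min break → 4 h 55 min
Thu: 11:20–16:31 = 5 h 11 min; less 30 min break → 4 h 41 min
Fri: 10:49–17:25 = 6 h 36 min; less 30 min break → 6 h 6 min
Sat: 06:50–16:43 = 9 h 53 min; less 30 min break → 9 h 23 min
Sun: 05:26–10:55 = 5 h 29 min; less 30 min break → 4 h 59 min
Total worked: 40 h 6 min = 40.10 h.
Threshold 40 h → overtime 0 h 6 min, regular 40 h 0 min.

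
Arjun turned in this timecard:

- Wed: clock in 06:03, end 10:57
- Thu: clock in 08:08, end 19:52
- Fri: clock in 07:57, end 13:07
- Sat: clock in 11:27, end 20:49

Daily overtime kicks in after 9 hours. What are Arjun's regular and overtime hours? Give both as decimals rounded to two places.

Regular 28.07 hours, overtime 3.10 hours

Wed: 06:03–10:57 = 4 h 54 min
Thu: 08:08–19:52 = 11 h 44 min
Fri: 07:57–13:07 = 5 h 10 min
Sat: 11:27–20:49 = 9 h 22 min
Wed reg 4 h 54 min / OT 0 h 0 min; Thu reg 9 h 0 min / OT 2 h 44 min; Fri reg 5 h 10 min / OT 0 h 0 min; Sat reg 9 h 0 min / OT 0 h 22 min.
Totals: regular 28 h 4 min, overtime 3 h 6 min.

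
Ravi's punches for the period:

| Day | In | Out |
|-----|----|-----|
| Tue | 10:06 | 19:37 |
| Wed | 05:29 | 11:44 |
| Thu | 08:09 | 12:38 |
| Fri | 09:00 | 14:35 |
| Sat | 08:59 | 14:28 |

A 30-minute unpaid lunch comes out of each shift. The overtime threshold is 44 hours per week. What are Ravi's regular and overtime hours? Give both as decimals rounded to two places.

Tue: 10:06–19:37 = 9 h 31 min; less 30 min break → 9 h 1 min
Wed: 05:29–11:44 = 6 h 15 min; less 30 min break → 5 h 45 min
Thu: 08:09–12:38 = 4 h 29 min; less 30 min break → 3 h 59 min
Fri: 09:00–14:35 = 5 h 35 min; less 30 min break → 5 h 5 min
Sat: 08:59–14:28 = 5 h 29 min; less 30 min break → 4 h 59 min
Total worked: 28 h 49 min = 28.82 h.
Threshold 44 h → overtime 0 h 0 min, regular 28 h 49 min.

Regular 28.82 hours, overtime 0.00 hours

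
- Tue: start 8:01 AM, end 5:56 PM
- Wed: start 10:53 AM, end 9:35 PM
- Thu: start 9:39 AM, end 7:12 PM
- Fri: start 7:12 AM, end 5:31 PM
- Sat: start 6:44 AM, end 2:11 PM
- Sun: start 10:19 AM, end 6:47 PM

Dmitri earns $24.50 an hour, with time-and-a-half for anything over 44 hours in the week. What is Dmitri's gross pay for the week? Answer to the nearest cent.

$1533.70

Tue: 8:01 AM–5:56 PM = 9 h 55 min
Wed: 10:53 AM–9:35 PM = 10 h 42 min
Thu: 9:39 AM–7:12 PM = 9 h 33 min
Fri: 7:12 AM–5:31 PM = 10 h 19 min
Sat: 6:44 AM–2:11 PM = 7 h 27 min
Sun: 10:19 AM–6:47 PM = 8 h 28 min
Total worked: 56 h 24 min = 3384 min.
Regular 44 h 0 min = 2640 min at $24.50/h; overtime 12 h 24 min = 744 min at $36.75/h.
Pay = (2640 × $24.50 + 744 × $36.75) ÷ 60 = $1533.70.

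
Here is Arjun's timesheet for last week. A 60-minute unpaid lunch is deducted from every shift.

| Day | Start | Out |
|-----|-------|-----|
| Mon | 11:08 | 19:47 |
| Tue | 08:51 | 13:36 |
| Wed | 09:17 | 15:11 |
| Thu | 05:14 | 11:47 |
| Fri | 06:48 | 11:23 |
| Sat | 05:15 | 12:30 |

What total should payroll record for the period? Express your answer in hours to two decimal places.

31.68 hours

Mon: 11:08–19:47 = 8 h 39 min; less 60 min break → 7 h 39 min
Tue: 08:51–13:36 = 4 h 45 min; less 60 min break → 3 h 45 min
Wed: 09:17–15:11 = 5 h 54 min; less 60 min break → 4 h 54 min
Thu: 05:14–11:47 = 6 h 33 min; less 60 min break → 5 h 33 min
Fri: 06:48–11:23 = 4 h 35 min; less 60 min break → 3 h 35 min
Sat: 05:15–12:30 = 7 h 15 min; less 60 min break → 6 h 15 min
Total: 7 h 39 min + 3 h 45 min + 4 h 54 min + 5 h 33 min + 3 h 35 min + 6 h 15 min = 31 h 41 min.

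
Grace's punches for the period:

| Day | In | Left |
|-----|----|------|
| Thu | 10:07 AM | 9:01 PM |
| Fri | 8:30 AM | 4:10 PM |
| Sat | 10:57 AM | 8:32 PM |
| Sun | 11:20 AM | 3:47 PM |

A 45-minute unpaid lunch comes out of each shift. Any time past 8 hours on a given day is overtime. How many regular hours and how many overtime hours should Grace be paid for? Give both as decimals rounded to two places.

Regular 26.62 hours, overtime 2.98 hours

Thu: 10:07 AM–9:01 PM = 10 h 54 min; less 45 min break → 10 h 9 min
Fri: 8:30 AM–4:10 PM = 7 h 40 min; less 45 min break → 6 h 55 min
Sat: 10:57 AM–8:32 PM = 9 h 35 min; less 45 min break → 8 h 50 min
Sun: 11:20 AM–3:47 PM = 4 h 27 min; less 45 min break → 3 h 42 min
Thu reg 8 h 0 min / OT 2 h 9 min; Fri reg 6 h 55 min / OT 0 h 0 min; Sat reg 8 h 0 min / OT 0 h 50 min; Sun reg 3 h 42 min / OT 0 h 0 min.
Totals: regular 26 h 37 min, overtime 2 h 59 min.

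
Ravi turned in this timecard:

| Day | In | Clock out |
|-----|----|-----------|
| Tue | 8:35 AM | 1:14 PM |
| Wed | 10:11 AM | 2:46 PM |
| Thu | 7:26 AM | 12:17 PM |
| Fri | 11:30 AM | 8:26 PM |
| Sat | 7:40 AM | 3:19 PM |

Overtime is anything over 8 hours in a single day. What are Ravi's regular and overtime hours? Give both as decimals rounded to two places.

Regular 29.73 hours, overtime 0.93 hours

Tue: 8:35 AM–1:14 PM = 4 h 39 min
Wed: 10:11 AM–2:46 PM = 4 h 35 min
Thu: 7:26 AM–12:17 PM = 4 h 51 min
Fri: 11:30 AM–8:26 PM = 8 h 56 min
Sat: 7:40 AM–3:19 PM = 7 h 39 min
Tue reg 4 h 39 min / OT 0 h 0 min; Wed reg 4 h 35 min / OT 0 h 0 min; Thu reg 4 h 51 min / OT 0 h 0 min; Fri reg 8 h 0 min / OT 0 h 56 min; Sat reg 7 h 39 min / OT 0 h 0 min.
Totals: regular 29 h 44 min, overtime 0 h 56 min.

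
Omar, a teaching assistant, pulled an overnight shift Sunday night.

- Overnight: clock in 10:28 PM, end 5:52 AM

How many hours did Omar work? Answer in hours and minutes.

7 h 24 min

Overnight: 10:28 PM → midnight = 1 h 32 min; midnight → 5:52 AM = 5 h 52 min; span 7 h 24 min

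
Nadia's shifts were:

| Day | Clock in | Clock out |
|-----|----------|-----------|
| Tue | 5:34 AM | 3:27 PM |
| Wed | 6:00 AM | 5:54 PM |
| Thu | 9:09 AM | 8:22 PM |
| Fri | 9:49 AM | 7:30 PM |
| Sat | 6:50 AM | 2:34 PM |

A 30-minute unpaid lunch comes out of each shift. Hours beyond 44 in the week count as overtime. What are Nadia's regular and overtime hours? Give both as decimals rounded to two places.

Regular 44.00 hours, overtime 3.92 hours

Tue: 5:34 AM–3:27 PM = 9 h 53 min; less 30 min break → 9 h 23 min
Wed: 6:00 AM–5:54 PM = 11 h 54 min; less 30 min break → 11 h 24 min
Thu: 9:09 AM–8:22 PM = 11 h 13 min; less 30 min break → 10 h 43 min
Fri: 9:49 AM–7:30 PM = 9 h 41 min; less 30 min break → 9 h 11 min
Sat: 6:50 AM–2:34 PM = 7 h 44 min; less 30 min break → 7 h 14 min
Total worked: 47 h 55 min = 47.92 h.
Threshold 44 h → overtime 3 h 55 min, regular 44 h 0 min.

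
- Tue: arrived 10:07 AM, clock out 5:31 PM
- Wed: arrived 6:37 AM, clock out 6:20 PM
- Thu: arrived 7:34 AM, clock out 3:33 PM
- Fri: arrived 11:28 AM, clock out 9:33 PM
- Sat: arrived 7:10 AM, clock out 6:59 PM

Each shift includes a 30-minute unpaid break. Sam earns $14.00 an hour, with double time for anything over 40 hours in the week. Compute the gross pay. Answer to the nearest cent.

Tue: 10:07 AM–5:31 PM = 7 h 24 min; less 30 min break → 6 h 54 min
Wed: 6:37 AM–6:20 PM = 11 h 43 min; less 30 min break → 11 h 13 min
Thu: 7:34 AM–3:33 PM = 7 h 59 min; less 30 min break → 7 h 29 min
Fri: 11:28 AM–9:33 PM = 10 h 5 min; less 30 min break → 9 h 35 min
Sat: 7:10 AM–6:59 PM = 11 h 49 min; less 30 min break → 11 h 19 min
Total worked: 46 h 30 min = 2790 min.
Regular 40 h 0 min = 2400 min at $14.00/h; overtime 6 h 30 min = 390 min at $28.00/h.
Pay = (2400 × $14.00 + 390 × $28.00) ÷ 60 = $742.00.

$742.00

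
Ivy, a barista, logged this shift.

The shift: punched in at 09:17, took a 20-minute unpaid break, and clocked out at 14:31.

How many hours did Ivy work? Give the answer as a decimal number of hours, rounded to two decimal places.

The shift: 09:17–14:31 = 5 h 14 min; less 20 min break → 4 h 54 min

4.90 hours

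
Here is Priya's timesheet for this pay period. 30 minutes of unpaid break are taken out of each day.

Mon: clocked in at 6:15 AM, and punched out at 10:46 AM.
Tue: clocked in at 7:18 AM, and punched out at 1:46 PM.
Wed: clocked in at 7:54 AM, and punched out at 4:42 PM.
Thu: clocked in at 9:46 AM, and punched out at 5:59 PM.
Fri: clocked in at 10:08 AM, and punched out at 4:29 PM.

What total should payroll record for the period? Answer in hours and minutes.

Mon: 6:15 AM–10:46 AM = 4 h 31 min; less 30 min break → 4 h 1 min
Tue: 7:18 AM–1:46 PM = 6 h 28 min; less 30 min break → 5 h 58 min
Wed: 7:54 AM–4:42 PM = 8 h 48 min; less 30 min break → 8 h 18 min
Thu: 9:46 AM–5:59 PM = 8 h 13 min; less 30 min break → 7 h 43 min
Fri: 10:08 AM–4:29 PM = 6 h 21 min; less 30 min break → 5 h 51 min
Total: 4 h 1 min + 5 h 58 min + 8 h 18 min + 7 h 43 min + 5 h 51 min = 31 h 51 min.

31 h 51 min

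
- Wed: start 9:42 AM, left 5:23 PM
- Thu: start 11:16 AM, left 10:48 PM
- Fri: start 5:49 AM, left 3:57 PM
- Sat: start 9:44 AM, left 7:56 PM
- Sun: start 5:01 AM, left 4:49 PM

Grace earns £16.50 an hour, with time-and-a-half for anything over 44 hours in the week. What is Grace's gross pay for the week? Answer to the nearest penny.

£907.91

Wed: 9:42 AM–5:23 PM = 7 h 41 min
Thu: 11:16 AM–10:48 PM = 11 h 32 min
Fri: 5:49 AM–3:57 PM = 10 h 8 min
Sat: 9:44 AM–7:56 PM = 10 h 12 min
Sun: 5:01 AM–4:49 PM = 11 h 48 min
Total worked: 51 h 21 min = 3081 min.
Regular 44 h 0 min = 2640 min at £16.50/h; overtime 7 h 21 min = 441 min at £24.75/h.
Pay = (2640 × £16.50 + 441 × £24.75) ÷ 60 = £907.91.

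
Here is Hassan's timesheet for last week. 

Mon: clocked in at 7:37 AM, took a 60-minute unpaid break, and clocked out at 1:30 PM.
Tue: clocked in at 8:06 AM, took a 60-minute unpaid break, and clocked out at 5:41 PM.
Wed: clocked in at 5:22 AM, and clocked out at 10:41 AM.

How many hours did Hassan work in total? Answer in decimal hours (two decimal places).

Mon: 7:37 AM–1:30 PM = 5 h 53 min; less 60 min break → 4 h 53 min
Tue: 8:06 AM–5:41 PM = 9 h 35 min; less 60 min break → 8 h 35 min
Wed: 5:22 AM–10:41 AM = 5 h 19 min
Total: 4 h 53 min + 8 h 35 min + 5 h 19 min = 18 h 47 min.

18.78 hours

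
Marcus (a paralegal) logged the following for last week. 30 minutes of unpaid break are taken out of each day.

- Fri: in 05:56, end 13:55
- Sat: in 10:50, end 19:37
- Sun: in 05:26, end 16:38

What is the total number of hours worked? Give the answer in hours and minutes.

Fri: 05:56–13:55 = 7 h 59 min; less 30 min break → 7 h 29 min
Sat: 10:50–19:37 = 8 h 47 min; less 30 min break → 8 h 17 min
Sun: 05:26–16:38 = 11 h 12 min; less 30 min break → 10 h 42 min
Total: 7 h 29 min + 8 h 17 min + 10 h 42 min = 26 h 28 min.

26 h 28 min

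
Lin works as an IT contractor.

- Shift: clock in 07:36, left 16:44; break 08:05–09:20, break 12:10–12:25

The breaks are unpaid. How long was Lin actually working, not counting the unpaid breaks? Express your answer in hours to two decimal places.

Shift: 07:36–16:44 = 9 h 8 min; less 90 min break → 7 h 38 min

7.63 hours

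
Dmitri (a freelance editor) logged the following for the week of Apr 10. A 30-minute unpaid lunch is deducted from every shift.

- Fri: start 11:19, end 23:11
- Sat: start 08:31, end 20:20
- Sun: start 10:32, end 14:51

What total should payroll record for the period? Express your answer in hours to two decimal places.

26.50 hours

Fri: 11:19–23:11 = 11 h 52 min; less 30 min break → 11 h 22 min
Sat: 08:31–20:20 = 11 h 49 min; less 30 min break → 11 h 19 min
Sun: 10:32–14:51 = 4 h 19 min; less 30 min break → 3 h 49 min
Total: 11 h 22 min + 11 h 19 min + 3 h 49 min = 26 h 30 min.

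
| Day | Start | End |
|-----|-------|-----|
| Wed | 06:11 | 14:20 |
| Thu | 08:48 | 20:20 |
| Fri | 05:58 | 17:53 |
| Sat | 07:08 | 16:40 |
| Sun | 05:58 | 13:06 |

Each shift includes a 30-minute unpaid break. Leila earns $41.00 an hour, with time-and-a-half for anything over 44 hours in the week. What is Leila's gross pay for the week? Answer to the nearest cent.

$1912.65

Wed: 06:11–14:20 = 8 h 9 min; less 30 min break → 7 h 39 min
Thu: 08:48–20:20 = 11 h 32 min; less 30 min break → 11 h 2 min
Fri: 05:58–17:53 = 11 h 55 min; less 30 min break → 11 h 25 min
Sat: 07:08–16:40 = 9 h 32 min; less 30 min break → 9 h 2 min
Sun: 05:58–13:06 = 7 h 8 min; less 30 min break → 6 h 38 min
Total worked: 45 h 46 min = 2746 min.
Regular 44 h 0 min = 2640 min at $41.00/h; overtime 1 h 46 min = 106 min at $61.50/h.
Pay = (2640 × $41.00 + 106 × $61.50) ÷ 60 = $1912.65.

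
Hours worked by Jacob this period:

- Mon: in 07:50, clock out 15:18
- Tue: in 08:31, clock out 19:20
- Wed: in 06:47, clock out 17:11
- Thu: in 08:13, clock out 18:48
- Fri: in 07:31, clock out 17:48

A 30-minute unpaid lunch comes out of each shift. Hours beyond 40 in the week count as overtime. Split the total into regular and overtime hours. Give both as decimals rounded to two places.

Mon: 07:50–15:18 = 7 h 28 min; less 30 min break → 6 h 58 min
Tue: 08:31–19:20 = 10 h 49 min; less 30 min break → 10 h 19 min
Wed: 06:47–17:11 = 10 h 24 min; less 30 min break → 9 h 54 min
Thu: 08:13–18:48 = 10 h 35 min; less 30 min break → 10 h 5 min
Fri: 07:31–17:48 = 10 h 17 min; less 30 min break → 9 h 47 min
Total worked: 47 h 3 min = 47.05 h.
Threshold 40 h → overtime 7 h 3 min, regular 40 h 0 min.

Regular 40.00 hours, overtime 7.05 hours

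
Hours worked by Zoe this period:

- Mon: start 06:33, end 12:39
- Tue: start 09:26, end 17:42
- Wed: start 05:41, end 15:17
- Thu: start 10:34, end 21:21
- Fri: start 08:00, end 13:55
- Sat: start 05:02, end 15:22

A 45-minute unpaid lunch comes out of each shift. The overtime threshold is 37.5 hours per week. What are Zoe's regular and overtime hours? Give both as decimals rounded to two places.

Mon: 06:33–12:39 = 6 h 6 min; less 45 min break → 5 h 21 min
Tue: 09:26–17:42 = 8 h 16 min; less 45 min break → 7 h 31 min
Wed: 05:41–15:17 = 9 h 36 min; less 45 min break → 8 h 51 min
Thu: 10:34–21:21 = 10 h 47 min; less 45 min break → 10 h 2 min
Fri: 08:00–13:55 = 5 h 55 min; less 45 min break → 5 h 10 min
Sat: 05:02–15:22 = 10 h 20 min; less 45 min break → 9 h 35 min
Total worked: 46 h 30 min = 46.50 h.
Threshold 37.5 h → overtime 9 h 0 min, regular 37 h 30 min.

Regular 37.50 hours, overtime 9.00 hours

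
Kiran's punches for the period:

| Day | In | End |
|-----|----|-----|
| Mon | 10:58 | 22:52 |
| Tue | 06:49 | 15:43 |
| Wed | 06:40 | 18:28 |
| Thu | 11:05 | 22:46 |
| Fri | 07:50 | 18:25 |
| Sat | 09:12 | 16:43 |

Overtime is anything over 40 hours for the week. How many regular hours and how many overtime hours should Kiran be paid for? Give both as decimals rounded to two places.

Mon: 10:58–22:52 = 11 h 54 min
Tue: 06:49–15:43 = 8 h 54 min
Wed: 06:40–18:28 = 11 h 48 min
Thu: 11:05–22:46 = 11 h 41 min
Fri: 07:50–18:25 = 10 h 35 min
Sat: 09:12–16:43 = 7 h 31 min
Total worked: 62 h 23 min = 62.38 h.
Threshold 40 h → overtime 22 h 23 min, regular 40 h 0 min.

Regular 40.00 hours, overtime 22.38 hours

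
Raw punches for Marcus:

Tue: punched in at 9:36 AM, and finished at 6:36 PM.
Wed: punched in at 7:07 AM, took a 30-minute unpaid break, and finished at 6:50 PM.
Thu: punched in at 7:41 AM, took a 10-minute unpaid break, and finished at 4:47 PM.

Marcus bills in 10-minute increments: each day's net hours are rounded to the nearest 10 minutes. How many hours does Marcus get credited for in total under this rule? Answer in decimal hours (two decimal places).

Tue: 9:36 AM–6:36 PM = 9 h 0 min → rounds to 9 h 0 min
Wed: 7:07 AM–6:50 PM = 11 h 43 min − 30 min = 11 h 13 min → rounds to 11 h 10 min
Thu: 7:41 AM–4:47 PM = 9 h 6 min − 10 min = 8 h 56 min → rounds to 9 h 0 min
Total credited: 29 h 10 min.

29.17 hours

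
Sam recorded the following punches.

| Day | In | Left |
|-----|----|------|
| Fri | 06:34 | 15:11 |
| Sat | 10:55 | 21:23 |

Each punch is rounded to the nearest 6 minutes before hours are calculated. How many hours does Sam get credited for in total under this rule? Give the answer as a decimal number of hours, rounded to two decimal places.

Fri: in 06:34→06:36, out 15:11→15:12; 8 h 36 min
Sat: in 10:55→10:54, out 21:23→21:24; 10 h 30 min
Total credited: 19 h 6 min.

19.10 hours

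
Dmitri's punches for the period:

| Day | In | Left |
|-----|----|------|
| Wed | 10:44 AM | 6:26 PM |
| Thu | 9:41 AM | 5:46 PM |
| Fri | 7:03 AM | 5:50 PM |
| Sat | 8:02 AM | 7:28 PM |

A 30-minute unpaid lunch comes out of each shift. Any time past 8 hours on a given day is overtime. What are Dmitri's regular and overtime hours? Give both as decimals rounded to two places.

Regular 30.78 hours, overtime 5.22 hours

Wed: 10:44 AM–6:26 PM = 7 h 42 min; less 30 min break → 7 h 12 min
Thu: 9:41 AM–5:46 PM = 8 h 5 min; less 30 min break → 7 h 35 min
Fri: 7:03 AM–5:50 PM = 10 h 47 min; less 30 min break → 10 h 17 min
Sat: 8:02 AM–7:28 PM = 11 h 26 min; less 30 min break → 10 h 56 min
Wed reg 7 h 12 min / OT 0 h 0 min; Thu reg 7 h 35 min / OT 0 h 0 min; Fri reg 8 h 0 min / OT 2 h 17 min; Sat reg 8 h 0 min / OT 2 h 56 min.
Totals: regular 30 h 47 min, overtime 5 h 13 min.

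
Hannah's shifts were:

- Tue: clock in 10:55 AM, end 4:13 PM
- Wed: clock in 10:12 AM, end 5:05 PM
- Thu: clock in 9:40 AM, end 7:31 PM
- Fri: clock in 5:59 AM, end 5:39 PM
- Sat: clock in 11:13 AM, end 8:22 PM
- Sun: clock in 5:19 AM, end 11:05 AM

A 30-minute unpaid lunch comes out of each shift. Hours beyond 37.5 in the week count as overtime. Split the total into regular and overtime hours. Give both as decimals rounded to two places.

Regular 37.50 hours, overtime 8.12 hours

Tue: 10:55 AM–4:13 PM = 5 h 18 min; less 30 min break → 4 h 48 min
Wed: 10:12 AM–5:05 PM = 6 h 53 min; less 30 min break → 6 h 23 min
Thu: 9:40 AM–7:31 PM = 9 h 51 min; less 30 min break → 9 h 21 min
Fri: 5:59 AM–5:39 PM = 11 h 40 min; less 30 min break → 11 h 10 min
Sat: 11:13 AM–8:22 PM = 9 h 9 min; less 30 min break → 8 h 39 min
Sun: 5:19 AM–11:05 AM = 5 h 46 min; less 30 min break → 5 h 16 min
Total worked: 45 h 37 min = 45.62 h.
Threshold 37.5 h → overtime 8 h 7 min, regular 37 h 30 min.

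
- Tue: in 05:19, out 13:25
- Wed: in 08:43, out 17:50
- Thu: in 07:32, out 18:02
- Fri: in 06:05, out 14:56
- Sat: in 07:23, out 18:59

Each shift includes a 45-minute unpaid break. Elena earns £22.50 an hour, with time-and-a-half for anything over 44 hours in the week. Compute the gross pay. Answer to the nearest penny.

Tue: 05:19–13:25 = 8 h 6 min; less 45 min break → 7 h 21 min
Wed: 08:43–17:50 = 9 h 7 min; less 45 min break → 8 h 22 min
Thu: 07:32–18:02 = 10 h 30 min; less 45 min break → 9 h 45 min
Fri: 06:05–14:56 = 8 h 51 min; less 45 min break → 8 h 6 min
Sat: 07:23–18:59 = 11 h 36 min; less 45 min break → 10 h 51 min
Total worked: 44 h 25 min = 2665 min.
Regular 44 h 0 min = 2640 min at £22.50/h; overtime 0 h 25 min = 25 min at £33.75/h.
Pay = (2640 × £22.50 + 25 × £33.75) ÷ 60 = £1004.06.

£1004.06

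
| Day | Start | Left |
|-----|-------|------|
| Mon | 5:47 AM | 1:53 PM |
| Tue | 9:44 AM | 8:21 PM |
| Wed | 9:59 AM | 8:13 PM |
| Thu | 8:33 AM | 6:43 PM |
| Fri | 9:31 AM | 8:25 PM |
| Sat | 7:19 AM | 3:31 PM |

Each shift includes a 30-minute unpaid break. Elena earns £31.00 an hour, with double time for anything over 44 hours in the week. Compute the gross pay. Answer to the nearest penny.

Mon: 5:47 AM–1:53 PM = 8 h 6 min; less 30 min break → 7 h 36 min
Tue: 9:44 AM–8:21 PM = 10 h 37 min; less 30 min break → 10 h 7 min
Wed: 9:59 AM–8:13 PM = 10 h 14 min; less 30 min break → 9 h 44 min
Thu: 8:33 AM–6:43 PM = 10 h 10 min; less 30 min break → 9 h 40 min
Fri: 9:31 AM–8:25 PM = 10 h 54 min; less 30 min break → 10 h 24 min
Sat: 7:19 AM–3:31 PM = 8 h 12 min; less 30 min break → 7 h 42 min
Total worked: 55 h 13 min = 3313 min.
Regular 44 h 0 min = 2640 min at £31.00/h; overtime 11 h 13 min = 673 min at £62.00/h.
Pay = (2640 × £31.00 + 673 × £62.00) ÷ 60 = £2059.43.

£2059.43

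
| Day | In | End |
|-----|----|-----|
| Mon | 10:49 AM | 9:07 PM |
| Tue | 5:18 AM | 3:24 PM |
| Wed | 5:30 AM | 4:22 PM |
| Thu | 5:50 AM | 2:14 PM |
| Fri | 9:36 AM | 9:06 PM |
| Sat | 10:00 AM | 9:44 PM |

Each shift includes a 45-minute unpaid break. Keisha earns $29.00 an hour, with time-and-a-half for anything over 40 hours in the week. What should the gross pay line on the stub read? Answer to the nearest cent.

$1960.40

Mon: 10:49 AM–9:07 PM = 10 h 18 min; less 45 min break → 9 h 33 min
Tue: 5:18 AM–3:24 PM = 10 h 6 min; less 45 min break → 9 h 21 min
Wed: 5:30 AM–4:22 PM = 10 h 52 min; less 45 min break → 10 h 7 min
Thu: 5:50 AM–2:14 PM = 8 h 24 min; less 45 min break → 7 h 39 min
Fri: 9:36 AM–9:06 PM = 11 h 30 min; less 45 min break → 10 h 45 min
Sat: 10:00 AM–9:44 PM = 11 h 44 min; less 45 min break → 10 h 59 min
Total worked: 58 h 24 min = 3504 min.
Regular 40 h 0 min = 2400 min at $29.00/h; overtime 18 h 24 min = 1104 min at $43.50/h.
Pay = (2400 × $29.00 + 1104 × $43.50) ÷ 60 = $1960.40.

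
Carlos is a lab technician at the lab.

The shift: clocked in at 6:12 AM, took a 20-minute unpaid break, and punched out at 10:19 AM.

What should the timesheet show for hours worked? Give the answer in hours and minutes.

The shift: 6:12 AM–10:19 AM = 4 h 7 min; less 20 min break → 3 h 47 min

3 h 47 min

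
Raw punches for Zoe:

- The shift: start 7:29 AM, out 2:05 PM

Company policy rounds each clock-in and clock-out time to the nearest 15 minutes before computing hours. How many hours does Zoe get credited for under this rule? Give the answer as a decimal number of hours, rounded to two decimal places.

6.50 hours

The shift: in 7:29 AM→7:30 AM, out 2:05 PM→2:00 PM; 6 h 30 min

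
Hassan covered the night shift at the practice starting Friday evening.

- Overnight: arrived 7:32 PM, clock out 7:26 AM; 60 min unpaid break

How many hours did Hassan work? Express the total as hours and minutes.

10 h 54 min

Overnight: 7:32 PM → midnight = 4 h 28 min; midnight → 7:26 AM = 7 h 26 min; span 11 h 54 min; less 60 min break → 10 h 54 min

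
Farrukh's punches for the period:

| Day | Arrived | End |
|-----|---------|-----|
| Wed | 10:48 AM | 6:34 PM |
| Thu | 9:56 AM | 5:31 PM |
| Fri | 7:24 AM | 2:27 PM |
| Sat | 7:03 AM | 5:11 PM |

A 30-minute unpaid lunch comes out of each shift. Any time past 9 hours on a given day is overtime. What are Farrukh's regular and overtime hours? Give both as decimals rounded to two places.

Regular 29.90 hours, overtime 0.63 hours

Wed: 10:48 AM–6:34 PM = 7 h 46 min; less 30 min break → 7 h 16 min
Thu: 9:56 AM–5:31 PM = 7 h 35 min; less 30 min break → 7 h 5 min
Fri: 7:24 AM–2:27 PM = 7 h 3 min; less 30 min break → 6 h 33 min
Sat: 7:03 AM–5:11 PM = 10 h 8 min; less 30 min break → 9 h 38 min
Wed reg 7 h 16 min / OT 0 h 0 min; Thu reg 7 h 5 min / OT 0 h 0 min; Fri reg 6 h 33 min / OT 0 h 0 min; Sat reg 9 h 0 min / OT 0 h 38 min.
Totals: regular 29 h 54 min, overtime 0 h 38 min.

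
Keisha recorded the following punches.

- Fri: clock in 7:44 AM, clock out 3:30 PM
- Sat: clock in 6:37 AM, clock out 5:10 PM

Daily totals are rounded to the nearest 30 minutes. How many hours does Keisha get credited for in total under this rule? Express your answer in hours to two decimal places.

Fri: 7:44 AM–3:30 PM = 7 h 46 min → rounds to 8 h 0 min
Sat: 6:37 AM–5:10 PM = 10 h 33 min → rounds to 10 h 30 min
Total credited: 18 h 30 min.

18.50 hours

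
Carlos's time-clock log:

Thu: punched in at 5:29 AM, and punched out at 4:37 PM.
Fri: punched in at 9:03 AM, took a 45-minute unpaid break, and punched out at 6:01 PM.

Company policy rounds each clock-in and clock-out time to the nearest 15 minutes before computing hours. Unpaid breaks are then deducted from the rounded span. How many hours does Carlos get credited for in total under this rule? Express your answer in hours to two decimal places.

19.25 hours

Thu: in 5:29 AM→5:30 AM, out 4:37 PM→4:30 PM; 11 h 0 min
Fri: in 9:03 AM→9:00 AM, out 6:01 PM→6:00 PM; 9 h 0 min − 45 min = 8 h 15 min
Total credited: 19 h 15 min.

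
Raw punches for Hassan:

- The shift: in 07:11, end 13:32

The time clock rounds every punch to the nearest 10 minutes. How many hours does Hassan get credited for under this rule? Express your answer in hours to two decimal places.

The shift: in 07:11→07:10, out 13:32→13:30; 6 h 20 min

6.33 hours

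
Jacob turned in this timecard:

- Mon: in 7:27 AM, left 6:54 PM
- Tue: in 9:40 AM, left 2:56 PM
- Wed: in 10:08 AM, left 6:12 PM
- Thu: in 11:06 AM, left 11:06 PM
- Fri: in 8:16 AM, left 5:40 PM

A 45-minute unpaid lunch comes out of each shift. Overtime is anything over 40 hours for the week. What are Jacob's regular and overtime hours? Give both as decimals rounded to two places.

Mon: 7:27 AM–6:54 PM = 11 h 27 min; less 45 min break → 10 h 42 min
Tue: 9:40 AM–2:56 PM = 5 h 16 min; less 45 min break → 4 h 31 min
Wed: 10:08 AM–6:12 PM = 8 h 4 min; less 45 min break → 7 h 19 min
Thu: 11:06 AM–11:06 PM = 12 h 0 min; less 45 min break → 11 h 15 min
Fri: 8:16 AM–5:40 PM = 9 h 24 min; less 45 min break → 8 h 39 min
Total worked: 42 h 26 min = 42.43 h.
Threshold 40 h → overtime 2 h 26 min, regular 40 h 0 min.

Regular 40.00 hours, overtime 2.43 hours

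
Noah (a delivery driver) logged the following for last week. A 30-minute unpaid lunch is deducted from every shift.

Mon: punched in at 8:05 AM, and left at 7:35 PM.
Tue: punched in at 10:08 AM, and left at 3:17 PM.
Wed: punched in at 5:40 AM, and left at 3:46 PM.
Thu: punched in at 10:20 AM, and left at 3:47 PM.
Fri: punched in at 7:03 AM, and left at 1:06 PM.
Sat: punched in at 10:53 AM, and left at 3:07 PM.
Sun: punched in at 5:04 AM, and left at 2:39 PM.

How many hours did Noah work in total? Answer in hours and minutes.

48 h 34 min

Mon: 8:05 AM–7:35 PM = 11 h 30 min; less 30 min break → 11 h 0 min
Tue: 10:08 AM–3:17 PM = 5 h 9 min; less 30 min break → 4 h 39 min
Wed: 5:40 AM–3:46 PM = 10 h 6 min; less 30 min break → 9 h 36 min
Thu: 10:20 AM–3:47 PM = 5 h 27 min; less 30 min break → 4 h 57 min
Fri: 7:03 AM–1:06 PM = 6 h 3 min; less 30 min break → 5 h 33 min
Sat: 10:53 AM–3:07 PM = 4 h 14 min; less 30 min break → 3 h 44 min
Sun: 5:04 AM–2:39 PM = 9 h 35 min; less 30 min break → 9 h 5 min
Total: 11 h 0 min + 4 h 39 min + 9 h 36 min + 4 h 57 min + 5 h 33 min + 3 h 44 min + 9 h 5 min = 48 h 34 min.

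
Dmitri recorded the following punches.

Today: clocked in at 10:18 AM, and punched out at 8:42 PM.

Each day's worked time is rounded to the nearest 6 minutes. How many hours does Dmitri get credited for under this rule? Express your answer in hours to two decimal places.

10.40 hours

Today: 10:18 AM–8:42 PM = 10 h 24 min → rounds to 10 h 24 min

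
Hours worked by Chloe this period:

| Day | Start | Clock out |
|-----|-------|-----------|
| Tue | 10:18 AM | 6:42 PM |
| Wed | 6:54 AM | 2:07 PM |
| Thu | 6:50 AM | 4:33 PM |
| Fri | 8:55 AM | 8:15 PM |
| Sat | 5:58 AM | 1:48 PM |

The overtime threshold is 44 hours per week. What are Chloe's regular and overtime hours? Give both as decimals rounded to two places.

Regular 44.00 hours, overtime 0.50 hours

Tue: 10:18 AM–6:42 PM = 8 h 24 min
Wed: 6:54 AM–2:07 PM = 7 h 13 min
Thu: 6:50 AM–4:33 PM = 9 h 43 min
Fri: 8:55 AM–8:15 PM = 11 h 20 min
Sat: 5:58 AM–1:48 PM = 7 h 50 min
Total worked: 44 h 30 min = 44.50 h.
Threshold 44 h → overtime 0 h 30 min, regular 44 h 0 min.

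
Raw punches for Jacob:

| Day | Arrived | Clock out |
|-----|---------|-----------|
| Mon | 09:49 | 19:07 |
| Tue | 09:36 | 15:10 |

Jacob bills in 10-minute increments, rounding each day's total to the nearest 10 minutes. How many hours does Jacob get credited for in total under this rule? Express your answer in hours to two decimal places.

Mon: 09:49–19:07 = 9 h 18 min → rounds to 9 h 20 min
Tue: 09:36–15:10 = 5 h 34 min → rounds to 5 h 30 min
Total credited: 14 h 50 min.

14.83 hours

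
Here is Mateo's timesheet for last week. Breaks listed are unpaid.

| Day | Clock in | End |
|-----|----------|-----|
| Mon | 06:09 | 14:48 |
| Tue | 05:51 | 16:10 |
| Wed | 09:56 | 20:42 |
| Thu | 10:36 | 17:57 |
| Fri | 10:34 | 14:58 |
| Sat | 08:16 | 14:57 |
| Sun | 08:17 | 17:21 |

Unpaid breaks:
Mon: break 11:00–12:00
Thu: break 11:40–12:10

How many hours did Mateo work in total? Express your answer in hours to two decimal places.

55.73 hours

Mon: 06:09–14:48 = 8 h 39 min; less 60 min break → 7 h 39 min
Tue: 05:51–16:10 = 10 h 19 min
Wed: 09:56–20:42 = 10 h 46 min
Thu: 10:36–17:57 = 7 h 21 min; less 30 min break → 6 h 51 min
Fri: 10:34–14:58 = 4 h 24 min
Sat: 08:16–14:57 = 6 h 41 min
Sun: 08:17–17:21 = 9 h 4 min
Total: 7 h 39 min + 10 h 19 min + 10 h 46 min + 6 h 51 min + 4 h 24 min + 6 h 41 min + 9 h 4 min = 55 h 44 min.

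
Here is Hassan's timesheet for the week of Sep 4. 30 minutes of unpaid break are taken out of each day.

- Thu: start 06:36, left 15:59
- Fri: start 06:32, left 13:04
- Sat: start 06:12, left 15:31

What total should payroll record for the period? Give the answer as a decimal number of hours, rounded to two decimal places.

23.73 hours

Thu: 06:36–15:59 = 9 h 23 min; less 30 min break → 8 h 53 min
Fri: 06:32–13:04 = 6 h 32 min; less 30 min break → 6 h 2 min
Sat: 06:12–15:31 = 9 h 19 min; less 30 min break → 8 h 49 min
Total: 8 h 53 min + 6 h 2 min + 8 h 49 min = 23 h 44 min.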